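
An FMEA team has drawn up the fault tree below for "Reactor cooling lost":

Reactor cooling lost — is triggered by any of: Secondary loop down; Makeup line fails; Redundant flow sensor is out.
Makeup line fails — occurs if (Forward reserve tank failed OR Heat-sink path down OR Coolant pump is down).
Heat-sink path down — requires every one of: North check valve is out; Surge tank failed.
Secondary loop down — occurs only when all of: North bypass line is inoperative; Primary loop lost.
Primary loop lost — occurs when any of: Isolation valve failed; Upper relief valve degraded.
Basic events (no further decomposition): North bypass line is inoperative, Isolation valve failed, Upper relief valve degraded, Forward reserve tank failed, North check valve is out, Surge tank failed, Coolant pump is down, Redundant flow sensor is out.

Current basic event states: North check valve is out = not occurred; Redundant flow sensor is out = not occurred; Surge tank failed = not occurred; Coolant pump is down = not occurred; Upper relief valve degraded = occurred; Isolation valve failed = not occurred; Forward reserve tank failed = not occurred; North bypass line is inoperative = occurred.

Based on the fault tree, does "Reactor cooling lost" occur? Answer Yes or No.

Yes

Primary loop lost [OR]: Isolation valve failed=not, Upper relief valve degraded=occurs → at least one input occurs → occurs.
Secondary loop down [AND]: North bypass line is inoperative=occurs, Primary loop lost=occurs → all inputs occur → occurs.
Heat-sink path down [AND]: North check valve is out=not, Surge tank failed=not → not all inputs occur → does not occur.
Makeup line fails [OR]: Forward reserve tank failed=not, Heat-sink path down=not, Coolant pump is down=not → no input occurs → does not occur.
Reactor cooling lost [OR]: Secondary loop down=occurs, Makeup line fails=not, Redundant flow sensor is out=not → at least one input occurs → occurs.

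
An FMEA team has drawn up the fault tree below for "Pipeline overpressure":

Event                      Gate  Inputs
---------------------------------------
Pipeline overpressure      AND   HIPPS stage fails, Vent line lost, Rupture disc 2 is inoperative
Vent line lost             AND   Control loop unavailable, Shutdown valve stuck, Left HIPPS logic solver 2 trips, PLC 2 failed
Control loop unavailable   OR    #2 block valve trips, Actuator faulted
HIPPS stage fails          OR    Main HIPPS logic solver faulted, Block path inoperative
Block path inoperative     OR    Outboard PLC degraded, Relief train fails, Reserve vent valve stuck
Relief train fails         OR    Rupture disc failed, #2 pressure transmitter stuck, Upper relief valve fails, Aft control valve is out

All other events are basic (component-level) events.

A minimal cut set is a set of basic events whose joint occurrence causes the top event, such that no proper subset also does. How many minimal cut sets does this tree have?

14

Relief train fails [OR]: union of children's cut sets → 4 cut set(s).
Block path inoperative [OR]: union of children's cut sets → 6 cut set(s).
HIPPS stage fails [OR]: union of children's cut sets → 7 cut set(s).
Control loop unavailable [OR]: union of children's cut sets → 2 cut set(s).
Vent line lost [AND]: one cut set from each child combined → 2 × 1 × 1 × 1 = 2 cut set(s).
Pipeline overpressure [AND]: one cut set from each child combined → 7 × 2 × 1 = 14 cut set(s).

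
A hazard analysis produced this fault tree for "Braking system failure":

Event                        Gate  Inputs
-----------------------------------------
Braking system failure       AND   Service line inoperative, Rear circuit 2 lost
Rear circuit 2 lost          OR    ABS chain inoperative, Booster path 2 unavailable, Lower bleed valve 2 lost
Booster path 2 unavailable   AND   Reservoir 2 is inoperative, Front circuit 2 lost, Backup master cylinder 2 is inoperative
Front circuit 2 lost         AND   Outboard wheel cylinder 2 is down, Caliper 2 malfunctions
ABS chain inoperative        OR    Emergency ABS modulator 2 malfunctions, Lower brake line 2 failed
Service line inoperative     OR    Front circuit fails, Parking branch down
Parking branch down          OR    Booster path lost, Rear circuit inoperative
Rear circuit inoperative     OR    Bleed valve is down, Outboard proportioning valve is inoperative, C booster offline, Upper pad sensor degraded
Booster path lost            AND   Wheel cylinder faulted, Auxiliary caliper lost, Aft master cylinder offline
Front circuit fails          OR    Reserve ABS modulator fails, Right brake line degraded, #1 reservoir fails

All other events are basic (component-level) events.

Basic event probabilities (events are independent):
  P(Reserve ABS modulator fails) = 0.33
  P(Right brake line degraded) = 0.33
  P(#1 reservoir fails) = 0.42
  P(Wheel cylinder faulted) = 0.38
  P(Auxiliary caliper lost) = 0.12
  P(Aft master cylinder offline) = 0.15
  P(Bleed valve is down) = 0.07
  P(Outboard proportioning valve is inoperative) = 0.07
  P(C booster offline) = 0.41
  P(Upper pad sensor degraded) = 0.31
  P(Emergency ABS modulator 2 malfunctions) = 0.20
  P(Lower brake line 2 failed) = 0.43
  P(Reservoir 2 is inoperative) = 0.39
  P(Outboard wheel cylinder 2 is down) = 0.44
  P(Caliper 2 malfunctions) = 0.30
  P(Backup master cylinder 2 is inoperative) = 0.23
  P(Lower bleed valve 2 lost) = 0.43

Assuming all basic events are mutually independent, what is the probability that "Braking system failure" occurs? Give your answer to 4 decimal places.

0.6755

P(Front circuit fails) [OR] = 1 − (1−0.33) × (1−0.33) × (1−0.42) = 0.739638
P(Booster path lost) [AND] = 0.38 × 0.12 × 0.15 = 0.006840
P(Rear circuit inoperative) [OR] = 1 − (1−0.07) × (1−0.07) × (1−0.41) × (1−0.31) = 0.647899
P(Parking branch down) [OR] = 1 − (1−0.006840) × (1−0.647899) = 0.650307
P(Service line inoperative) [OR] = 1 − (1−0.739638) × (1−0.650307) = 0.908953
P(ABS chain inoperative) [OR] = 1 − (1−0.20) × (1−0.43) = 0.544000
P(Front circuit 2 lost) [AND] = 0.44 × 0.30 = 0.132000
P(Booster path 2 unavailable) [AND] = 0.39 × 0.132000 × 0.23 = 0.011840
P(Rear circuit 2 lost) [OR] = 1 − (1−0.544000) × (1−0.011840) × (1−0.43) = 0.743157
P(Braking system failure) [AND] = 0.908953 × 0.743157 = 0.675495
Rounded to 4 decimal places: P(Braking system failure) ≈ 0.6755.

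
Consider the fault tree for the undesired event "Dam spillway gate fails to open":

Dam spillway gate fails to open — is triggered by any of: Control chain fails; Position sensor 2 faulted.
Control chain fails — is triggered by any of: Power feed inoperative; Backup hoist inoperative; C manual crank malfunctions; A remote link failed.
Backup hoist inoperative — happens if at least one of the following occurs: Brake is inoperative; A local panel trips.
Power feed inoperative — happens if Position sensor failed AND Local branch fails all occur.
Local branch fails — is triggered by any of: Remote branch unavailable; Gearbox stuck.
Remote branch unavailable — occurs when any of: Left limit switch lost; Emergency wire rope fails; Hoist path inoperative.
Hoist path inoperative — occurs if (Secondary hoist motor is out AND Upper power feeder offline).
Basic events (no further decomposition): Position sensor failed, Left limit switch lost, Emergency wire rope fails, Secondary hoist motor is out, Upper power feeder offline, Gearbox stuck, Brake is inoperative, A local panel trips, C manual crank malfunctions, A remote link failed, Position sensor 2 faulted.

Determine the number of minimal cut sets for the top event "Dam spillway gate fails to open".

Hoist path inoperative [AND]: one cut set from each child combined → 1 × 1 = 1 cut set(s).
Remote branch unavailable [OR]: union of children's cut sets → 3 cut set(s).
Local branch fails [OR]: union of children's cut sets → 4 cut set(s).
Power feed inoperative [AND]: one cut set from each child combined → 1 × 4 = 4 cut set(s).
Backup hoist inoperative [OR]: union of children's cut sets → 2 cut set(s).
Control chain fails [OR]: union of children's cut sets → 8 cut set(s).
Dam spillway gate fails to open [OR]: union of children's cut sets → 9 cut set(s).
Minimal cut sets: {Left limit switch lost, Position sensor failed}; {Emergency wire rope fails, Position sensor failed}; {Position sensor failed, Secondary hoist motor is out, Upper power feeder offline}; {Gearbox stuck, Position sensor failed}; {Brake is inoperative}; {A local panel trips}; {C manual crank malfunctions}; {A remote link failed}; {Position sensor 2 faulted}.

9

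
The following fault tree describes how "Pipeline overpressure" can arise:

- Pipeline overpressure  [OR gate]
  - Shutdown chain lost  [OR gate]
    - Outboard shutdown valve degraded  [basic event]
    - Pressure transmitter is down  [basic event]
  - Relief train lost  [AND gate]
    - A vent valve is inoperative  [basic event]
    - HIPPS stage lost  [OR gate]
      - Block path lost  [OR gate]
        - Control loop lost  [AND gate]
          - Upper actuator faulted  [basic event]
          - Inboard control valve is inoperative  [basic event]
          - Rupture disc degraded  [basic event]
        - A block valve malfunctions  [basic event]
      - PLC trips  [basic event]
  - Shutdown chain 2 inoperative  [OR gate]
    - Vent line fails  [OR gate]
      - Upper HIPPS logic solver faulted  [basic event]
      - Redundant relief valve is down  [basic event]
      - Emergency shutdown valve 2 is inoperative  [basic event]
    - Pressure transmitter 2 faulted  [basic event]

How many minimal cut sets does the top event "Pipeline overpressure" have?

9

Shutdown chain lost [OR]: union of children's cut sets → 2 cut set(s).
Control loop lost [AND]: one cut set from each child combined → 1 × 1 × 1 = 1 cut set(s).
Block path lost [OR]: union of children's cut sets → 2 cut set(s).
HIPPS stage lost [OR]: union of children's cut sets → 3 cut set(s).
Relief train lost [AND]: one cut set from each child combined → 1 × 3 = 3 cut set(s).
Vent line fails [OR]: union of children's cut sets → 3 cut set(s).
Shutdown chain 2 inoperative [OR]: union of children's cut sets → 4 cut set(s).
Pipeline overpressure [OR]: union of children's cut sets → 9 cut set(s).
Minimal cut sets: {Outboard shutdown valve degraded}; {Pressure transmitter is down}; {A vent valve is inoperative, Inboard control valve is inoperative, Rupture disc degraded, Upper actuator faulted}; {A block valve malfunctions, A vent valve is inoperative}; {A vent valve is inoperative, PLC trips}; {Upper HIPPS logic solver faulted}; {Redundant relief valve is down}; {Emergency shutdown valve 2 is inoperative}; {Pressure transmitter 2 faulted}.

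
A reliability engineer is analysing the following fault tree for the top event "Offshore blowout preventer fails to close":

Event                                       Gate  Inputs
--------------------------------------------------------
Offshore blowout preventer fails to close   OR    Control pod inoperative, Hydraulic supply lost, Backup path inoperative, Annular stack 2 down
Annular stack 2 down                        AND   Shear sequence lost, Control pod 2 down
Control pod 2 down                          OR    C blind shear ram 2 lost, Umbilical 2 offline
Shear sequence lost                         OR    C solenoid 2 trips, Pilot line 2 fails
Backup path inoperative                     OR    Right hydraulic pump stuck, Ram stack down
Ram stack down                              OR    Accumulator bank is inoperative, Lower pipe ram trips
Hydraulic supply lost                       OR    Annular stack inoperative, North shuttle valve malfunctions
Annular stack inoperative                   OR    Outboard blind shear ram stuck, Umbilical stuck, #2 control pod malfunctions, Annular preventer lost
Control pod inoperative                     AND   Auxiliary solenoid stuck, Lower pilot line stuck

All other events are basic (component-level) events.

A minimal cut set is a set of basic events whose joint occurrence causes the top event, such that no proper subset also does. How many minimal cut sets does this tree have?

Control pod inoperative [AND]: one cut set from each child combined → 1 × 1 = 1 cut set(s).
Annular stack inoperative [OR]: union of children's cut sets → 4 cut set(s).
Hydraulic supply lost [OR]: union of children's cut sets → 5 cut set(s).
Ram stack down [OR]: union of children's cut sets → 2 cut set(s).
Backup path inoperative [OR]: union of children's cut sets → 3 cut set(s).
Shear sequence lost [OR]: union of children's cut sets → 2 cut set(s).
Control pod 2 down [OR]: union of children's cut sets → 2 cut set(s).
Annular stack 2 down [AND]: one cut set from each child combined → 2 × 2 = 4 cut set(s).
Offshore blowout preventer fails to close [OR]: union of children's cut sets → 13 cut set(s).

13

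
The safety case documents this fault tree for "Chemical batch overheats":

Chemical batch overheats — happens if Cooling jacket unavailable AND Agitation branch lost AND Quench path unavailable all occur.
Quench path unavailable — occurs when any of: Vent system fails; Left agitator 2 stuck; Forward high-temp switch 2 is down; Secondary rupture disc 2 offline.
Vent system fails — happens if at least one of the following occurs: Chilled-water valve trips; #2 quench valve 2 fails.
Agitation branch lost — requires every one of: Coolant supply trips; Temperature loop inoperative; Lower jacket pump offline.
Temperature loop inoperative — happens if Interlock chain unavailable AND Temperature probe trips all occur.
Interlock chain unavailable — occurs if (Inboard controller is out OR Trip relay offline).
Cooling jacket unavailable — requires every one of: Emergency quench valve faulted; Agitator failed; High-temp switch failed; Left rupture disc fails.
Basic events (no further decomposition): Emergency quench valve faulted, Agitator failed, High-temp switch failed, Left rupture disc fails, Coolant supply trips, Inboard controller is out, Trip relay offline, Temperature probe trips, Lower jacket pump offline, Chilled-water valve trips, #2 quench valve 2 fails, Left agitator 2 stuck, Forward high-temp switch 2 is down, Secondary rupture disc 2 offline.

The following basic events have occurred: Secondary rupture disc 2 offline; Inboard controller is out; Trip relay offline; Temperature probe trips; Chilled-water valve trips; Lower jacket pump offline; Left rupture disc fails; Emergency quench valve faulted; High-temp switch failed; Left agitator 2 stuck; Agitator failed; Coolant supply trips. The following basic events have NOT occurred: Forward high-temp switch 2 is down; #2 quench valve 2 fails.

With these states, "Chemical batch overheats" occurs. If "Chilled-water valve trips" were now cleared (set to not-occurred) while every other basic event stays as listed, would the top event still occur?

Counterfactual: set "Chilled-water valve trips" to not occurred.
Cooling jacket unavailable [AND]: Emergency quench valve faulted=occurs, Agitator failed=occurs, High-temp switch failed=occurs, Left rupture disc fails=occurs → all inputs occur → occurs.
Interlock chain unavailable [OR]: Inboard controller is out=occurs, Trip relay offline=occurs → at least one input occurs → occurs.
Temperature loop inoperative [AND]: Interlock chain unavailable=occurs, Temperature probe trips=occurs → all inputs occur → occurs.
Agitation branch lost [AND]: Coolant supply trips=occurs, Temperature loop inoperative=occurs, Lower jacket pump offline=occurs → all inputs occur → occurs.
Vent system fails [OR]: Chilled-water valve trips=not, #2 quench valve 2 fails=not → no input occurs → does not occur.
Quench path unavailable [OR]: Vent system fails=not, Left agitator 2 stuck=occurs, Forward high-temp switch 2 is down=not, Secondary rupture disc 2 offline=occurs → at least one input occurs → occurs.
Chemical batch overheats [AND]: Cooling jacket unavailable=occurs, Agitation branch lost=occurs, Quench path unavailable=occurs → all inputs occur → occurs.

Yes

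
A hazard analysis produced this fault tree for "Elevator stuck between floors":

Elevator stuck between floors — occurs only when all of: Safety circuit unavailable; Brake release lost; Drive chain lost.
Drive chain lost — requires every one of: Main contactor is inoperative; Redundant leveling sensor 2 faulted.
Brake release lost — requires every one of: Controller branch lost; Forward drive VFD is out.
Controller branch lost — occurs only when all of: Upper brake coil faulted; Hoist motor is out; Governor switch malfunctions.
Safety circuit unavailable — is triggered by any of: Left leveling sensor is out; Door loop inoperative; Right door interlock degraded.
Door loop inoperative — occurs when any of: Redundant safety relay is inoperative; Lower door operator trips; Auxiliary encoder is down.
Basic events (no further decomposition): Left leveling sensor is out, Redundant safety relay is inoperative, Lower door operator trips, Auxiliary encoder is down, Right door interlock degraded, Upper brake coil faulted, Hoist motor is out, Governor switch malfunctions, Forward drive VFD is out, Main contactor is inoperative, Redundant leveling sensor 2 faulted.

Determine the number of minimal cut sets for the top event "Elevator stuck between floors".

Door loop inoperative [OR]: union of children's cut sets → 3 cut set(s).
Safety circuit unavailable [OR]: union of children's cut sets → 5 cut set(s).
Controller branch lost [AND]: one cut set from each child combined → 1 × 1 × 1 = 1 cut set(s).
Brake release lost [AND]: one cut set from each child combined → 1 × 1 = 1 cut set(s).
Drive chain lost [AND]: one cut set from each child combined → 1 × 1 = 1 cut set(s).
Elevator stuck between floors [AND]: one cut set from each child combined → 5 × 1 × 1 = 5 cut set(s).
Minimal cut sets: {Forward drive VFD is out, Governor switch malfunctions, Hoist motor is out, Left leveling sensor is out, Main contactor is inoperative, Redundant leveling sensor 2 faulted, Upper brake coil faulted}; {Forward drive VFD is out, Governor switch malfunctions, Hoist motor is out, Main contactor is inoperative, Redundant leveling sensor 2 faulted, Redundant safety relay is inoperative, Upper brake coil faulted}; {Forward drive VFD is out, Governor switch malfunctions, Hoist motor is out, Lower door operator trips, Main contactor is inoperative, Redundant leveling sensor 2 faulted, Upper brake coil faulted}; {Auxiliary encoder is down, Forward drive VFD is out, Governor switch malfunctions, Hoist motor is out, Main contactor is inoperative, Redundant leveling sensor 2 faulted, Upper brake coil faulted}; {Forward drive VFD is out, Governor switch malfunctions, Hoist motor is out, Main contactor is inoperative, Redundant leveling sensor 2 faulted, Right door interlock degraded, Upper brake coil faulted}.

5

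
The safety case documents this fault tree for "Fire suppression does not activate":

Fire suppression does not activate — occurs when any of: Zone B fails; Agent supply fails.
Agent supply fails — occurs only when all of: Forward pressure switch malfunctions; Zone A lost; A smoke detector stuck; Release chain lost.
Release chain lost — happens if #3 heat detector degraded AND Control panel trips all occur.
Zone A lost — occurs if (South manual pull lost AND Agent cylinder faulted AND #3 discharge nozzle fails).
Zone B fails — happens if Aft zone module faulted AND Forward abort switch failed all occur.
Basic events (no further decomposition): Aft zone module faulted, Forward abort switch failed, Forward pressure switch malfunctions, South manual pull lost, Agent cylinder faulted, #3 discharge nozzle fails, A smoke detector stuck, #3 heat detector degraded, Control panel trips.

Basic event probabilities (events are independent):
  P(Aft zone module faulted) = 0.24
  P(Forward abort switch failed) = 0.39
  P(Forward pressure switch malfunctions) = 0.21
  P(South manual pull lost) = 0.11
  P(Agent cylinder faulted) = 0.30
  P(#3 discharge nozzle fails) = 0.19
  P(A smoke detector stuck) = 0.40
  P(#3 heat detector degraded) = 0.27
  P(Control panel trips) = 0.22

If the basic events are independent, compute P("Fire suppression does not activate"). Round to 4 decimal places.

0.0936

P(Zone B fails) [AND] = 0.24 × 0.39 = 0.093600
P(Zone A lost) [AND] = 0.11 × 0.30 × 0.19 = 0.006270
P(Release chain lost) [AND] = 0.27 × 0.22 = 0.059400
P(Agent supply fails) [AND] = 0.21 × 0.006270 × 0.40 × 0.059400 = 0.000031
P(Fire suppression does not activate) [OR] = 1 − (1−0.093600) × (1−0.000031) = 0.093628
Rounded to 4 decimal places: P(Fire suppression does not activate) ≈ 0.0936.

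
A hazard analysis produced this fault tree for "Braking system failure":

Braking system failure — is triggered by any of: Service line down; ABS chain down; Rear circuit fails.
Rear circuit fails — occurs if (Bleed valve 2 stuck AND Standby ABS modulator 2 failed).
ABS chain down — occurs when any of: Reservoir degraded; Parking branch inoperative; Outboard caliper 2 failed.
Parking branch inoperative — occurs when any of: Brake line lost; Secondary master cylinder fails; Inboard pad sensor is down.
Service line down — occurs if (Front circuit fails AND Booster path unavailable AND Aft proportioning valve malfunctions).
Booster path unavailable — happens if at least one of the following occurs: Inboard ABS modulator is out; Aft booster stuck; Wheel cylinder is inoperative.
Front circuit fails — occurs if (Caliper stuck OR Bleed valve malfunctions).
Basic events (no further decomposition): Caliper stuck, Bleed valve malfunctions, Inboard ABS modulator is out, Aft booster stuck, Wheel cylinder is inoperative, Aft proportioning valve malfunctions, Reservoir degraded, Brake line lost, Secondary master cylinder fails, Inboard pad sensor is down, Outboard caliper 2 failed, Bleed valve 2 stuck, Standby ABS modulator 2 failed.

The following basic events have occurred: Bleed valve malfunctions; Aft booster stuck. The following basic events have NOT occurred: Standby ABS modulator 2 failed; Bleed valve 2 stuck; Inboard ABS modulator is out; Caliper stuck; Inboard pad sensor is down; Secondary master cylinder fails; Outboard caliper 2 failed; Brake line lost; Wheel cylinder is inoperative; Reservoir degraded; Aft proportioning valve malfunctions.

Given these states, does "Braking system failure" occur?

No

Front circuit fails [OR]: Caliper stuck=not, Bleed valve malfunctions=occurs → at least one input occurs → occurs.
Booster path unavailable [OR]: Inboard ABS modulator is out=not, Aft booster stuck=occurs, Wheel cylinder is inoperative=not → at least one input occurs → occurs.
Service line down [AND]: Front circuit fails=occurs, Booster path unavailable=occurs, Aft proportioning valve malfunctions=not → not all inputs occur → does not occur.
Parking branch inoperative [OR]: Brake line lost=not, Secondary master cylinder fails=not, Inboard pad sensor is down=not → no input occurs → does not occur.
ABS chain down [OR]: Reservoir degraded=not, Parking branch inoperative=not, Outboard caliper 2 failed=not → no input occurs → does not occur.
Rear circuit fails [AND]: Bleed valve 2 stuck=not, Standby ABS modulator 2 failed=not → not all inputs occur → does not occur.
Braking system failure [OR]: Service line down=not, ABS chain down=not, Rear circuit fails=not → no input occurs → does not occur.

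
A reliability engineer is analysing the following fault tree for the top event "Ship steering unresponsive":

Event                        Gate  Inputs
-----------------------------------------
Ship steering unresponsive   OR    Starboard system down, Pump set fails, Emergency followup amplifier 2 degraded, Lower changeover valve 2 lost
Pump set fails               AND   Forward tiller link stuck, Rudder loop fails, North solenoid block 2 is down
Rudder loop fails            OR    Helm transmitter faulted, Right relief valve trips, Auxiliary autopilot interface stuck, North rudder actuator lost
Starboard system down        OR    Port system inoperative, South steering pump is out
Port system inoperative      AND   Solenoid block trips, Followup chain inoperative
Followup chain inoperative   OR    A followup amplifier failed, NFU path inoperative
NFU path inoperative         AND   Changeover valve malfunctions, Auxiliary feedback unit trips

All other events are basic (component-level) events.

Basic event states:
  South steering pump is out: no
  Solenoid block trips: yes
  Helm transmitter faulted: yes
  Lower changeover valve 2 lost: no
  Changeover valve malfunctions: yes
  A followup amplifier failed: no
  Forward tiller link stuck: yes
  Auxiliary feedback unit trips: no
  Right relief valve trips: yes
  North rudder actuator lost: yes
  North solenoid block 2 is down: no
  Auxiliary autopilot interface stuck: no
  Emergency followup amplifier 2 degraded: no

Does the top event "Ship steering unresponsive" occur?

No

NFU path inoperative [AND]: Changeover valve malfunctions=occurs, Auxiliary feedback unit trips=not → not all inputs occur → does not occur.
Followup chain inoperative [OR]: A followup amplifier failed=not, NFU path inoperative=not → no input occurs → does not occur.
Port system inoperative [AND]: Solenoid block trips=occurs, Followup chain inoperative=not → not all inputs occur → does not occur.
Starboard system down [OR]: Port system inoperative=not, South steering pump is out=not → no input occurs → does not occur.
Rudder loop fails [OR]: Helm transmitter faulted=occurs, Right relief valve trips=occurs, Auxiliary autopilot interface stuck=not, North rudder actuator lost=occurs → at least one input occurs → occurs.
Pump set fails [AND]: Forward tiller link stuck=occurs, Rudder loop fails=occurs, North solenoid block 2 is down=not → not all inputs occur → does not occur.
Ship steering unresponsive [OR]: Starboard system down=not, Pump set fails=not, Emergency followup amplifier 2 degraded=not, Lower changeover valve 2 lost=not → no input occurs → does not occur.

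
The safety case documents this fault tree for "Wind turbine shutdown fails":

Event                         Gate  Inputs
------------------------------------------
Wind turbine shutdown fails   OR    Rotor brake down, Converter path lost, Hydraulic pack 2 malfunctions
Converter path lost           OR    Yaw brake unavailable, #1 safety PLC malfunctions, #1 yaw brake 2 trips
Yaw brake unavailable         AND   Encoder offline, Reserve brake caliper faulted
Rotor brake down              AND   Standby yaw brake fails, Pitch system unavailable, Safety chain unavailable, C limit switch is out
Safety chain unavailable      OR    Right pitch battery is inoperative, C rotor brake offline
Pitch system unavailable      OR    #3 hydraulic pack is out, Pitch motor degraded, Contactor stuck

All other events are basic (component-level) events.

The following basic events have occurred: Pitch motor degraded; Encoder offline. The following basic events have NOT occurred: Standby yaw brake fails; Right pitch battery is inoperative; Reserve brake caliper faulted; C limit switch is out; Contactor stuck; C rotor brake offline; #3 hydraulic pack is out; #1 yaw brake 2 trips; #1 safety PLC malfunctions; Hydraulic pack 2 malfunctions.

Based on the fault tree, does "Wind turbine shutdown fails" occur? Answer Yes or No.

No

Pitch system unavailable [OR]: #3 hydraulic pack is out=not, Pitch motor degraded=occurs, Contactor stuck=not → at least one input occurs → occurs.
Safety chain unavailable [OR]: Right pitch battery is inoperative=not, C rotor brake offline=not → no input occurs → does not occur.
Rotor brake down [AND]: Standby yaw brake fails=not, Pitch system unavailable=occurs, Safety chain unavailable=not, C limit switch is out=not → not all inputs occur → does not occur.
Yaw brake unavailable [AND]: Encoder offline=occurs, Reserve brake caliper faulted=not → not all inputs occur → does not occur.
Converter path lost [OR]: Yaw brake unavailable=not, #1 safety PLC malfunctions=not, #1 yaw brake 2 trips=not → no input occurs → does not occur.
Wind turbine shutdown fails [OR]: Rotor brake down=not, Converter path lost=not, Hydraulic pack 2 malfunctions=not → no input occurs → does not occur.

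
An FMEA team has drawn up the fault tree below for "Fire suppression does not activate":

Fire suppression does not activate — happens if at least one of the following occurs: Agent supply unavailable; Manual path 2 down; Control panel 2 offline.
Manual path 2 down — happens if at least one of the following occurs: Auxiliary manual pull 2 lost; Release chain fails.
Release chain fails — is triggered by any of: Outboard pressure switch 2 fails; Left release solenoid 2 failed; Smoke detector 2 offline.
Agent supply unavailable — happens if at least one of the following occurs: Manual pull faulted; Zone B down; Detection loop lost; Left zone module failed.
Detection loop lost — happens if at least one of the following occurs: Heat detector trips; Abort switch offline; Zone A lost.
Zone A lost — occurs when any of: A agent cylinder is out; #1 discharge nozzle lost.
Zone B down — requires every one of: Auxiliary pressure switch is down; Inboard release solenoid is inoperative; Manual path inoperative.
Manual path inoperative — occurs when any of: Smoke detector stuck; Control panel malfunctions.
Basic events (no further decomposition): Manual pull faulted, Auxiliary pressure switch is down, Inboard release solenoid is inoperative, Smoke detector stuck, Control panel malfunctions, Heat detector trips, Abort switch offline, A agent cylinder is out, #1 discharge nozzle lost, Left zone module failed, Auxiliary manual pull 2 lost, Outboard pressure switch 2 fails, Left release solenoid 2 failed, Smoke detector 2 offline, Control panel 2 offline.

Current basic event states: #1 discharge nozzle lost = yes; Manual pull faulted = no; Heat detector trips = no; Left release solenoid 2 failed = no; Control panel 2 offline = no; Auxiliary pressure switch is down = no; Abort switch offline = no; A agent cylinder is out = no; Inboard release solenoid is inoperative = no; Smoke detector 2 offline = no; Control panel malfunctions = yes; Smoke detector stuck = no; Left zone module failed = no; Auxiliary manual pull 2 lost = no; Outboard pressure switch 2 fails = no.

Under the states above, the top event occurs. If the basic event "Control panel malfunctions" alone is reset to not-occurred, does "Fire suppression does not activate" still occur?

Counterfactual: set "Control panel malfunctions" to not occurred.
Manual path inoperative [OR]: Smoke detector stuck=not, Control panel malfunctions=not → no input occurs → does not occur.
Zone B down [AND]: Auxiliary pressure switch is down=not, Inboard release solenoid is inoperative=not, Manual path inoperative=not → not all inputs occur → does not occur.
Zone A lost [OR]: A agent cylinder is out=not, #1 discharge nozzle lost=occurs → at least one input occurs → occurs.
Detection loop lost [OR]: Heat detector trips=not, Abort switch offline=not, Zone A lost=occurs → at least one input occurs → occurs.
Agent supply unavailable [OR]: Manual pull faulted=not, Zone B down=not, Detection loop lost=occurs, Left zone module failed=not → at least one input occurs → occurs.
Release chain fails [OR]: Outboard pressure switch 2 fails=not, Left release solenoid 2 failed=not, Smoke detector 2 offline=not → no input occurs → does not occur.
Manual path 2 down [OR]: Auxiliary manual pull 2 lost=not, Release chain fails=not → no input occurs → does not occur.
Fire suppression does not activate [OR]: Agent supply unavailable=occurs, Manual path 2 down=not, Control panel 2 offline=not → at least one input occurs → occurs.

Yes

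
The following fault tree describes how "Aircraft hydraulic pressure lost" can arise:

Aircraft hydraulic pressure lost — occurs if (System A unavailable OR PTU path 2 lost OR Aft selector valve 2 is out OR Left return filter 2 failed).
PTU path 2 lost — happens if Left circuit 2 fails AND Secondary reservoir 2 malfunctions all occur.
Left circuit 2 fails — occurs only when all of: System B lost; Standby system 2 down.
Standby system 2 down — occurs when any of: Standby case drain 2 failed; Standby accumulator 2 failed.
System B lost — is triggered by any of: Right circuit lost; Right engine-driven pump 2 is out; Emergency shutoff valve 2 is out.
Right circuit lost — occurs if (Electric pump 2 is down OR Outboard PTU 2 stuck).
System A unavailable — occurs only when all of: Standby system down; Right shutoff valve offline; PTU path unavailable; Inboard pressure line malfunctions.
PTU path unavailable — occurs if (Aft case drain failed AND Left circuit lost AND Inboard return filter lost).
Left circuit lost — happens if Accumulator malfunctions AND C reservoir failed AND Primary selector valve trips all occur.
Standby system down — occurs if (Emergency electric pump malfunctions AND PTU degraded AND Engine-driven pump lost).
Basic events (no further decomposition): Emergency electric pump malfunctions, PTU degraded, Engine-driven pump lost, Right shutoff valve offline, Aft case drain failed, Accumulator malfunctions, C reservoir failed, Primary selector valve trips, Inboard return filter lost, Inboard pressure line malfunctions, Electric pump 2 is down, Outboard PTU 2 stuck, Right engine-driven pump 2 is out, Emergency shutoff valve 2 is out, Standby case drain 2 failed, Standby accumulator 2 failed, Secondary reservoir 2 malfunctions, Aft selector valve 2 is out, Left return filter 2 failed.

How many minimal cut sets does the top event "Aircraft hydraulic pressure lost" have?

Standby system down [AND]: one cut set from each child combined → 1 × 1 × 1 = 1 cut set(s).
Left circuit lost [AND]: one cut set from each child combined → 1 × 1 × 1 = 1 cut set(s).
PTU path unavailable [AND]: one cut set from each child combined → 1 × 1 × 1 = 1 cut set(s).
System A unavailable [AND]: one cut set from each child combined → 1 × 1 × 1 × 1 = 1 cut set(s).
Right circuit lost [OR]: union of children's cut sets → 2 cut set(s).
System B lost [OR]: union of children's cut sets → 4 cut set(s).
Standby system 2 down [OR]: union of children's cut sets → 2 cut set(s).
Left circuit 2 fails [AND]: one cut set from each child combined → 4 × 2 = 8 cut set(s).
PTU path 2 lost [AND]: one cut set from each child combined → 8 × 1 = 8 cut set(s).
Aircraft hydraulic pressure lost [OR]: union of children's cut sets → 11 cut set(s).

11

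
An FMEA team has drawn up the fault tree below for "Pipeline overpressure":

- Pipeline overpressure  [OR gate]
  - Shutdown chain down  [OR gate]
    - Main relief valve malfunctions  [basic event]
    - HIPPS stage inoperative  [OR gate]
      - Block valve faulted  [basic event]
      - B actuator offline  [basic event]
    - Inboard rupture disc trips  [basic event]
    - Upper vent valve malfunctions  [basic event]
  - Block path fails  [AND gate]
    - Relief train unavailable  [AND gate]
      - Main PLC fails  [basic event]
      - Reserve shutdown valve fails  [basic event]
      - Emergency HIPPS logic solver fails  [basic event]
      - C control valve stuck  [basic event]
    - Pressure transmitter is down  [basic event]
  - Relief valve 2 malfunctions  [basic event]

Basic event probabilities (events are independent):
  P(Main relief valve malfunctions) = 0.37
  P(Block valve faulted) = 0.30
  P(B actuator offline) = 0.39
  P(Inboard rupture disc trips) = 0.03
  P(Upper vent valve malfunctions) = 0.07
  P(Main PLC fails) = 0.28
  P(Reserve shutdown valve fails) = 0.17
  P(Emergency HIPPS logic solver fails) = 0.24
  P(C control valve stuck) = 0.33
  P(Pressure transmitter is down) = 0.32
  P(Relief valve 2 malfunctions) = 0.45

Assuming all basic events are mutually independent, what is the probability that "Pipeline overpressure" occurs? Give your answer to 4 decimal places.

P(HIPPS stage inoperative) [OR] = 1 − (1−0.30) × (1−0.39) = 0.573000
P(Shutdown chain down) [OR] = 1 − (1−0.37) × (1−0.573000) × (1−0.03) × (1−0.07) = 0.757326
P(Relief train unavailable) [AND] = 0.28 × 0.17 × 0.24 × 0.33 = 0.003770
P(Block path fails) [AND] = 0.003770 × 0.32 = 0.001206
P(Pipeline overpressure) [OR] = 1 − (1−0.757326) × (1−0.001206) × (1−0.45) = 0.866690
Rounded to 4 decimal places: P(Pipeline overpressure) ≈ 0.8667.

0.8667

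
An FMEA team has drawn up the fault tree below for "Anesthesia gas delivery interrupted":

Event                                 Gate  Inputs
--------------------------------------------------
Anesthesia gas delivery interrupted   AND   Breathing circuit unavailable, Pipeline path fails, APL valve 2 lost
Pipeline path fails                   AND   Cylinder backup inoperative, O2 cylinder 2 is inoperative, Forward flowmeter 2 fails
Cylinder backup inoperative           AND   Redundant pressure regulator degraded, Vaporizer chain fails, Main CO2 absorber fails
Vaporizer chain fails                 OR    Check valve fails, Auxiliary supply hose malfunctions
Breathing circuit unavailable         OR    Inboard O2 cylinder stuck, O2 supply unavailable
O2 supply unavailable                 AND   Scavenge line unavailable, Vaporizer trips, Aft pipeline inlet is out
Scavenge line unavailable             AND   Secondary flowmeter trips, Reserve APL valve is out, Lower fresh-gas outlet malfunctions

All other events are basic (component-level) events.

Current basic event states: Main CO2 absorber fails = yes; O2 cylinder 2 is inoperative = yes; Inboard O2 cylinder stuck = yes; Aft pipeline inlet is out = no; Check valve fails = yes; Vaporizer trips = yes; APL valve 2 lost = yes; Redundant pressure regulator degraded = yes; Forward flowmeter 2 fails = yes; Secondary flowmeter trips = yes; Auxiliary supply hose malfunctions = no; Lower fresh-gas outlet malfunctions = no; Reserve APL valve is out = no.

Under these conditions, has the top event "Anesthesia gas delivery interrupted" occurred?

Yes

Scavenge line unavailable [AND]: Secondary flowmeter trips=occurs, Reserve APL valve is out=not, Lower fresh-gas outlet malfunctions=not → not all inputs occur → does not occur.
O2 supply unavailable [AND]: Scavenge line unavailable=not, Vaporizer trips=occurs, Aft pipeline inlet is out=not → not all inputs occur → does not occur.
Breathing circuit unavailable [OR]: Inboard O2 cylinder stuck=occurs, O2 supply unavailable=not → at least one input occurs → occurs.
Vaporizer chain fails [OR]: Check valve fails=occurs, Auxiliary supply hose malfunctions=not → at least one input occurs → occurs.
Cylinder backup inoperative [AND]: Redundant pressure regulator degraded=occurs, Vaporizer chain fails=occurs, Main CO2 absorber fails=occurs → all inputs occur → occurs.
Pipeline path fails [AND]: Cylinder backup inoperative=occurs, O2 cylinder 2 is inoperative=occurs, Forward flowmeter 2 fails=occurs → all inputs occur → occurs.
Anesthesia gas delivery interrupted [AND]: Breathing circuit unavailable=occurs, Pipeline path fails=occurs, APL valve 2 lost=occurs → all inputs occur → occurs.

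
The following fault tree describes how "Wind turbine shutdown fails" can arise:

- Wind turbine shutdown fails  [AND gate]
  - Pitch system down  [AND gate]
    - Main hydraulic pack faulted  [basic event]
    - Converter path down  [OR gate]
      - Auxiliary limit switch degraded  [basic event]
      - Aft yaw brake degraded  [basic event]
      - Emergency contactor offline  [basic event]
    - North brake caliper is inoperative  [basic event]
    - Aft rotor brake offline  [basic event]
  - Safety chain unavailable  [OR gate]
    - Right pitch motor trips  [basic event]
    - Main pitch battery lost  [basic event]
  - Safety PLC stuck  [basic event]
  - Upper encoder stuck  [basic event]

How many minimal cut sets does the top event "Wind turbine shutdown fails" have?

6

Converter path down [OR]: union of children's cut sets → 3 cut set(s).
Pitch system down [AND]: one cut set from each child combined → 1 × 3 × 1 × 1 = 3 cut set(s).
Safety chain unavailable [OR]: union of children's cut sets → 2 cut set(s).
Wind turbine shutdown fails [AND]: one cut set from each child combined → 3 × 2 × 1 × 1 = 6 cut set(s).
Minimal cut sets: {Aft rotor brake offline, Auxiliary limit switch degraded, Main hydraulic pack faulted, North brake caliper is inoperative, Right pitch motor trips, Safety PLC stuck, Upper encoder stuck}; {Aft rotor brake offline, Auxiliary limit switch degraded, Main hydraulic pack faulted, Main pitch battery lost, North brake caliper is inoperative, Safety PLC stuck, Upper encoder stuck}; {Aft rotor brake offline, Aft yaw brake degraded, Main hydraulic pack faulted, North brake caliper is inoperative, Right pitch motor trips, Safety PLC stuck, Upper encoder stuck}; {Aft rotor brake offline, Aft yaw brake degraded, Main hydraulic pack faulted, Main pitch battery lost, North brake caliper is inoperative, Safety PLC stuck, Upper encoder stuck}; {Aft rotor brake offline, Emergency contactor offline, Main hydraulic pack faulted, North brake caliper is inoperative, Right pitch motor trips, Safety PLC stuck, Upper encoder stuck}; {Aft rotor brake offline, Emergency contactor offline, Main hydraulic pack faulted, Main pitch battery lost, North brake caliper is inoperative, Safety PLC stuck, Upper encoder stuck}.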